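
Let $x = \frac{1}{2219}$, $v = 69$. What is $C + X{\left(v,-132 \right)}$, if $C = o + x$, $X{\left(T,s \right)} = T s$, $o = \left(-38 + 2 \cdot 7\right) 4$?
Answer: $- \frac{20423675}{2219} \approx -9204.0$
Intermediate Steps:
$o = -96$ ($o = \left(-38 + 14\right) 4 = \left(-24\right) 4 = -96$)
$x = \frac{1}{2219} \approx 0.00045065$
$C = - \frac{213023}{2219}$ ($C = -96 + \frac{1}{2219} = - \frac{213023}{2219} \approx -96.0$)
$C + X{\left(v,-132 \right)} = - \frac{213023}{2219} + 69 \left(-132\right) = - \frac{213023}{2219} - 9108 = - \frac{20423675}{2219}$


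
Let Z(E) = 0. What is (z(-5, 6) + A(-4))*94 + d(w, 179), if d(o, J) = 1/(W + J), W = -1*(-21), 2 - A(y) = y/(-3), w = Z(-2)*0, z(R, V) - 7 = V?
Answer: 770803/600 ≈ 1284.7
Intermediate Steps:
z(R, V) = 7 + V
w = 0 (w = 0*0 = 0)
A(y) = 2 + y/3 (A(y) = 2 - y/(-3) = 2 - y*(-1)/3 = 2 - (-1)*y/3 = 2 + y/3)
W = 21
d(o, J) = 1/(21 + J)
(z(-5, 6) + A(-4))*94 + d(w, 179) = ((7 + 6) + (2 + (1/3)*(-4)))*94 + 1/(21 + 179) = (13 + (2 - 4/3))*94 + 1/200 = (13 + 2/3)*94 + 1/200 = (41/3)*94 + 1/200 = 3854/3 + 1/200 = 770803/600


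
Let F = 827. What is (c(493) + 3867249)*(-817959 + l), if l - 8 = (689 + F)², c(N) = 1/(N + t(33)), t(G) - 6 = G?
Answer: 3045544673943045/532 ≈ 5.7247e+12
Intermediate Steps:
t(G) = 6 + G
c(N) = 1/(39 + N) (c(N) = 1/(N + (6 + 33)) = 1/(N + 39) = 1/(39 + N))
l = 2298264 (l = 8 + (689 + 827)² = 8 + 1516² = 8 + 2298256 = 2298264)
(c(493) + 3867249)*(-817959 + l) = (1/(39 + 493) + 3867249)*(-817959 + 2298264) = (1/532 + 3867249)*1480305 = (2057376469/532)*1480305 = 3045544673943045/532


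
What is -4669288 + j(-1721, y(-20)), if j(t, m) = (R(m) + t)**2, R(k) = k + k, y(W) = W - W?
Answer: -1707447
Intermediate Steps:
y(W) = 0
R(k) = 2*k
j(t, m) = (t + 2*m)**2 (j(t, m) = (2*m + t)**2 = (t + 2*m)**2)
-4669288 + j(-1721, y(-20)) = -4669288 + (-1721 + 2*0)**2 = -4669288 + (-1721 + 0)**2 = -4669288 + (-1721)**2 = -4669288 + 2961841 = -1707447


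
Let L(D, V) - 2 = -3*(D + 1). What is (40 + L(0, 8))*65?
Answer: 2535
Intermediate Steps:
L(D, V) = -1 - 3*D (L(D, V) = 2 - 3*(D + 1) = 2 - 3*(1 + D) = 2 + (-3 - 3*D) = -1 - 3*D)
(40 + L(0, 8))*65 = (40 + (-1 - 3*0))*65 = (40 + (-1 + 0))*65 = (40 - 1)*65 = 39*65 = 2535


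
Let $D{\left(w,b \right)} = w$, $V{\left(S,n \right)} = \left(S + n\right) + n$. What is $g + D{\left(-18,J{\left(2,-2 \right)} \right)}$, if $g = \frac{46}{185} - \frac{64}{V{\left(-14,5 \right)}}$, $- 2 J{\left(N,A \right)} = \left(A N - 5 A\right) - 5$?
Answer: $- \frac{324}{185} \approx -1.7514$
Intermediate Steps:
$V{\left(S,n \right)} = S + 2 n$
$J{\left(N,A \right)} = \frac{5}{2} + \frac{5 A}{2} - \frac{A N}{2}$ ($J{\left(N,A \right)} = - \frac{\left(A N - 5 A\right) - 5}{2} = - \frac{\left(- 5 A + A N\right) - 5}{2} = - \frac{-5 - 5 A + A N}{2} = \frac{5}{2} + \frac{5 A}{2} - \frac{A N}{2}$)
$g = \frac{3006}{185}$ ($g = \frac{46}{185} - \frac{64}{-14 + 2 \cdot 5} = 46 \cdot \frac{1}{185} - \frac{64}{-14 + 10} = \frac{46}{185} - \frac{64}{-4} = \frac{46}{185} - -16 = \frac{46}{185} + 16 = \frac{3006}{185} \approx 16.249$)
$g + D{\left(-18,J{\left(2,-2 \right)} \right)} = \frac{3006}{185} - 18 = - \frac{324}{185}$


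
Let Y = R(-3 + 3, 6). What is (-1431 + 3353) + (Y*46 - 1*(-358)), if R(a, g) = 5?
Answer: 2510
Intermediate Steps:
Y = 5
(-1431 + 3353) + (Y*46 - 1*(-358)) = (-1431 + 3353) + (5*46 - 1*(-358)) = 1922 + (230 + 358) = 1922 + 588 = 2510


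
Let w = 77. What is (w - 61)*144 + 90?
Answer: 2394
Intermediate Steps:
(w - 61)*144 + 90 = (77 - 61)*144 + 90 = 16*144 + 90 = 2304 + 90 = 2394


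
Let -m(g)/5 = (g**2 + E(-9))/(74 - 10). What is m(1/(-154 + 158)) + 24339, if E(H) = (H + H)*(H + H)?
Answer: 24897211/1024 ≈ 24314.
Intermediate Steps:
E(H) = 4*H**2 (E(H) = (2*H)*(2*H) = 4*H**2)
m(g) = -405/16 - 5*g**2/64 (m(g) = -5*(g**2 + 4*(-9)**2)/(74 - 10) = -5*(g**2 + 4*81)/64 = -5*(g**2 + 324)/64 = -5*(324 + g**2)/64 = -5*(81/16 + g**2/64) = -405/16 - 5*g**2/64)
m(1/(-154 + 158)) + 24339 = (-405/16 - 5/(64*(-154 + 158)**2)) + 24339 = (-405/16 - 5*(1/4)**2/64) + 24339 = (-405/16 - 5/64*1/16) + 24339 = (-405/16 - 5/1024) + 24339 = -25925/1024 + 24339 = 24897211/1024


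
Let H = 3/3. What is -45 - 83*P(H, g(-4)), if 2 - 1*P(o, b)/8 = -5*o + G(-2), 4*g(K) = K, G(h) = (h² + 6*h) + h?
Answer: -11333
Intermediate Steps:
G(h) = h² + 7*h
g(K) = K/4
H = 1 (H = 3*(⅓) = 1)
P(o, b) = 96 + 40*o (P(o, b) = 16 - 8*(-5*o - 2*(7 - 2)) = 16 - 8*(-5*o - 2*5) = 16 - 8*(-5*o - 10) = 16 - 8*(-10 - 5*o) = 16 + (80 + 40*o) = 96 + 40*o)
-45 - 83*P(H, g(-4)) = -45 - 83*(96 + 40*1) = -45 - 83*(96 + 40) = -45 - 83*136 = -45 - 11288 = -11333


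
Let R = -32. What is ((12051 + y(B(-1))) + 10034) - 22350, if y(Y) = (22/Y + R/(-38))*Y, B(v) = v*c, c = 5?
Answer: -4697/19 ≈ -247.21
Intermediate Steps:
B(v) = 5*v (B(v) = v*5 = 5*v)
y(Y) = Y*(16/19 + 22/Y) (y(Y) = (22/Y - 32/(-38))*Y = (22/Y - 32*(-1/38))*Y = (22/Y + 16/19)*Y = (16/19 + 22/Y)*Y = Y*(16/19 + 22/Y))
((12051 + y(B(-1))) + 10034) - 22350 = ((12051 + (22 + 16*(5*(-1))/19)) + 10034) - 22350 = ((12051 + (22 + (16/19)*(-5))) + 10034) - 22350 = ((12051 + (22 - 80/19)) + 10034) - 22350 = ((12051 + 338/19) + 10034) - 22350 = (229307/19 + 10034) - 22350 = 419953/19 - 22350 = -4697/19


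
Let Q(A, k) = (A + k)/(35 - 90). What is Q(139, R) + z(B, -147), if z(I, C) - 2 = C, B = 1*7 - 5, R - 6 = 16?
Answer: -8136/55 ≈ -147.93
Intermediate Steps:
R = 22 (R = 6 + 16 = 22)
Q(A, k) = -A/55 - k/55 (Q(A, k) = (A + k)/(-55) = (A + k)*(-1/55) = -A/55 - k/55)
B = 2 (B = 7 - 5 = 2)
z(I, C) = 2 + C
Q(139, R) + z(B, -147) = (-1/55*139 - 1/55*22) + (2 - 147) = (-139/55 - ⅖) - 145 = -161/55 - 145 = -8136/55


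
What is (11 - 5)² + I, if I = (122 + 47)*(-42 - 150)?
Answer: -32412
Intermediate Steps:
I = -32448 (I = 169*(-192) = -32448)
(11 - 5)² + I = (11 - 5)² - 32448 = 6² - 32448 = 36 - 32448 = -32412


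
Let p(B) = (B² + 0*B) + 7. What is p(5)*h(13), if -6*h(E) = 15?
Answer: -80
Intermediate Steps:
h(E) = -5/2 (h(E) = -⅙*15 = -5/2)
p(B) = 7 + B² (p(B) = (B² + 0) + 7 = B² + 7 = 7 + B²)
p(5)*h(13) = (7 + 5²)*(-5/2) = (7 + 25)*(-5/2) = 32*(-5/2) = -80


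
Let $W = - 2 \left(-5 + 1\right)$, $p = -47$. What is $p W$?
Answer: $-376$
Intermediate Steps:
$W = 8$ ($W = \left(-2\right) \left(-4\right) = 8$)
$p W = \left(-47\right) 8 = -376$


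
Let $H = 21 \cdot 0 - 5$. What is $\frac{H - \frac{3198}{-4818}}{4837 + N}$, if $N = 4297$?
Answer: $- \frac{1741}{3667301} \approx -0.00047474$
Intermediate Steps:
$H = -5$ ($H = 0 - 5 = -5$)
$\frac{H - \frac{3198}{-4818}}{4837 + N} = \frac{-5 - \frac{3198}{-4818}}{4837 + 4297} = \frac{-5 - - \frac{533}{803}}{9134} = \left(-5 + \frac{533}{803}\right) \frac{1}{9134} = \left(- \frac{3482}{803}\right) \frac{1}{9134} = - \frac{1741}{3667301}$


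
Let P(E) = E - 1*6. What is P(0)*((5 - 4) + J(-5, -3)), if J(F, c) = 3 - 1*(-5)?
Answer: -54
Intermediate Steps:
J(F, c) = 8 (J(F, c) = 3 + 5 = 8)
P(E) = -6 + E (P(E) = E - 6 = -6 + E)
P(0)*((5 - 4) + J(-5, -3)) = (-6 + 0)*((5 - 4) + 8) = -6*(1 + 8) = -6*9 = -54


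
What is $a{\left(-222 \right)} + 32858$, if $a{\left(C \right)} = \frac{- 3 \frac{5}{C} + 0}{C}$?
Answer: $\frac{539791219}{16428} \approx 32858.0$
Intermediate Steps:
$a{\left(C \right)} = - \frac{15}{C^{2}}$ ($a{\left(C \right)} = \frac{- \frac{15}{C} + 0}{C} = \frac{\left(-15\right) \frac{1}{C}}{C} = - \frac{15}{C^{2}}$)
$a{\left(-222 \right)} + 32858 = - \frac{15}{49284} + 32858 = \left(-15\right) \frac{1}{49284} + 32858 = - \frac{5}{16428} + 32858 = \frac{539791219}{16428}$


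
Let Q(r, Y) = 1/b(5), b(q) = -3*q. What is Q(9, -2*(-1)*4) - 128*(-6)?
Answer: 11519/15 ≈ 767.93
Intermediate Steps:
Q(r, Y) = -1/15 (Q(r, Y) = 1/(-3*5) = 1/(-15) = -1/15)
Q(9, -2*(-1)*4) - 128*(-6) = -1/15 - 128*(-6) = -1/15 + 768 = 11519/15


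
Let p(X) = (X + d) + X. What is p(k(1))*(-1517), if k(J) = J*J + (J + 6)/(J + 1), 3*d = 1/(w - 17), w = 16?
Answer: -39442/3 ≈ -13147.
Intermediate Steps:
d = -⅓ (d = 1/(3*(16 - 17)) = (⅓)/(-1) = (⅓)*(-1) = -⅓ ≈ -0.33333)
k(J) = J² + (6 + J)/(1 + J)
p(X) = -⅓ + 2*X (p(X) = (X - ⅓) + X = (-⅓ + X) + X = -⅓ + 2*X)
p(k(1))*(-1517) = (-⅓ + 2*((6 + 1 + 1² + 1³)/(1 + 1)))*(-1517) = (-⅓ + 2*((6 + 1 + 1 + 1)/2))*(-1517) = (-⅓ + 2*((½)*9))*(-1517) = (-⅓ + 2*(9/2))*(-1517) = (-⅓ + 9)*(-1517) = (26/3)*(-1517) = -39442/3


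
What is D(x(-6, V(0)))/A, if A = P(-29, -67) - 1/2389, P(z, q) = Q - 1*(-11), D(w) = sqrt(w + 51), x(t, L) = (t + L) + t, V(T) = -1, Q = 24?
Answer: 2389*sqrt(38)/83614 ≈ 0.17613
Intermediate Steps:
x(t, L) = L + 2*t (x(t, L) = (L + t) + t = L + 2*t)
D(w) = sqrt(51 + w)
P(z, q) = 35 (P(z, q) = 24 - 1*(-11) = 24 + 11 = 35)
A = 83614/2389 (A = 35 - 1/2389 = 83614/2389 ≈ 35.000)
D(x(-6, V(0)))/A = sqrt(51 + (-1 + 2*(-6)))/(83614/2389) = sqrt(51 + (-1 - 12))*(2389/83614) = sqrt(51 - 13)*(2389/83614) = sqrt(38)*(2389/83614) = 2389*sqrt(38)/83614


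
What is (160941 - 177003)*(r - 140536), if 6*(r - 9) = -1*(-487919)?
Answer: 950985511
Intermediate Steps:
r = 487973/6 (r = 9 + (-1*(-487919))/6 = 9 + (⅙)*487919 = 9 + 487919/6 = 487973/6 ≈ 81329.)
(160941 - 177003)*(r - 140536) = (160941 - 177003)*(487973/6 - 140536) = -16062*(-355243/6) = 950985511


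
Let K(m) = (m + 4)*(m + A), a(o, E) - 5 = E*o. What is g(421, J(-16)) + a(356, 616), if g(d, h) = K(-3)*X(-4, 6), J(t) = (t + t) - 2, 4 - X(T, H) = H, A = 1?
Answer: 219305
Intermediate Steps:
a(o, E) = 5 + E*o
X(T, H) = 4 - H
K(m) = (1 + m)*(4 + m) (K(m) = (m + 4)*(m + 1) = (4 + m)*(1 + m) = (1 + m)*(4 + m))
J(t) = -2 + 2*t (J(t) = 2*t - 2 = -2 + 2*t)
g(d, h) = 4 (g(d, h) = (4 + (-3)² + 5*(-3))*(4 - 1*6) = (4 + 9 - 15)*(4 - 6) = -2*(-2) = 4)
g(421, J(-16)) + a(356, 616) = 4 + (5 + 616*356) = 4 + (5 + 219296) = 4 + 219301 = 219305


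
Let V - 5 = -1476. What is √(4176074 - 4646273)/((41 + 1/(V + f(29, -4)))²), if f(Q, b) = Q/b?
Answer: 34963569*I*√470199/58771820041 ≈ 0.40793*I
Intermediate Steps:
V = -1471 (V = 5 - 1476 = -1471)
√(4176074 - 4646273)/((41 + 1/(V + f(29, -4)))²) = √(4176074 - 4646273)/((41 + 1/(-1471 + 29/(-4)))²) = √(-470199)/((41 + 1/(-1471 + 29*(-¼)))²) = (I*√470199)/((41 + 1/(-1471 - 29/4))²) = (I*√470199)/((41 + 1/(-5913/4))²) = (I*√470199)/((41 - 4/5913)²) = (I*√470199)/((242429/5913)²) = (I*√470199)/(58771820041/34963569) = (I*√470199)*(34963569/58771820041) = 34963569*I*√470199/58771820041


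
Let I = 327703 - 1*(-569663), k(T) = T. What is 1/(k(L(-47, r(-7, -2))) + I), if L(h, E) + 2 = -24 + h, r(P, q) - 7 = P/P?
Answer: 1/897293 ≈ 1.1145e-6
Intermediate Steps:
r(P, q) = 8 (r(P, q) = 7 + P/P = 7 + 1 = 8)
L(h, E) = -26 + h (L(h, E) = -2 + (-24 + h) = -26 + h)
I = 897366 (I = 327703 + 569663 = 897366)
1/(k(L(-47, r(-7, -2))) + I) = 1/((-26 - 47) + 897366) = 1/(-73 + 897366) = 1/897293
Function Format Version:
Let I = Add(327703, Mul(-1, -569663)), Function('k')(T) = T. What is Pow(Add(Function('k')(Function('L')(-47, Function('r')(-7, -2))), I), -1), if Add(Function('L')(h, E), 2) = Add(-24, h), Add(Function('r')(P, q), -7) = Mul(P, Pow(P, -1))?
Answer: Rational(1, 897293) ≈ 1.1145e-6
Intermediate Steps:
Function('r')(P, q) = 8 (Function('r')(P, q) = Add(7, Mul(P, Pow(P, -1))) = Add(7, 1) = 8)
Function('L')(h, E) = Add(-26, h) (Function('L')(h, E) = Add(-2, Add(-24, h)) = Add(-26, h))
I = 897366 (I = Add(327703, 569663) = 897366)
Pow(Add(Function('k')(Function('L')(-47, Function('r')(-7, -2))), I), -1) = Pow(Add(Add(-26, -47), 897366), -1) = Pow(Add(-73, 897366), -1) = Pow(897293, -1) = Rational(1, 897293)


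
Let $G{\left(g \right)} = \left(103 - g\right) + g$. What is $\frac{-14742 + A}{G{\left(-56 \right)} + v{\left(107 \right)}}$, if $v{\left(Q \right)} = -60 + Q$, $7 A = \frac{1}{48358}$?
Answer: $- \frac{4990255451}{50775900} \approx -98.28$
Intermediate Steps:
$A = \frac{1}{338506}$ ($A = \frac{1}{7 \cdot 48358} = \frac{1}{7} \cdot \frac{1}{48358} = \frac{1}{338506} \approx 2.9542 \cdot 10^{-6}$)
$G{\left(g \right)} = 103$
$\frac{-14742 + A}{G{\left(-56 \right)} + v{\left(107 \right)}} = \frac{-14742 + \frac{1}{338506}}{103 + \left(-60 + 107\right)} = - \frac{4990255451}{338506 \left(103 + 47\right)} = - \frac{4990255451}{338506 \cdot 150} = \left(- \frac{4990255451}{338506}\right) \frac{1}{150} = - \frac{4990255451}{50775900}$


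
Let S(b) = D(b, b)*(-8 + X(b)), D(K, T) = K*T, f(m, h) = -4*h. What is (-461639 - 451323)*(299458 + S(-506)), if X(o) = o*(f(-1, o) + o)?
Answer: 179547716207682716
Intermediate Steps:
X(o) = -3*o**2 (X(o) = o*(-4*o + o) = o*(-3*o) = -3*o**2)
S(b) = b**2*(-8 - 3*b**2) (S(b) = (b*b)*(-8 - 3*b**2) = b**2*(-8 - 3*b**2))
(-461639 - 451323)*(299458 + S(-506)) = (-461639 - 451323)*(299458 + (-506)**2*(-8 - 3*(-506)**2)) = -912962*(299458 + 256036*(-8 - 3*256036)) = -912962*(299458 + 256036*(-8 - 768108)) = -912962*(299458 + 256036*(-768116)) = -912962*(299458 - 196665348176) = -912962*(-196665048718) = 179547716207682716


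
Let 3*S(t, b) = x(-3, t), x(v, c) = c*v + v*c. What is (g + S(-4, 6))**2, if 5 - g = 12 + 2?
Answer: 1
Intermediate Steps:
x(v, c) = 2*c*v (x(v, c) = c*v + c*v = 2*c*v)
S(t, b) = -2*t (S(t, b) = (2*t*(-3))/3 = (-6*t)/3 = -2*t)
g = -9 (g = 5 - (12 + 2) = 5 - 1*14 = 5 - 14 = -9)
(g + S(-4, 6))**2 = (-9 - 2*(-4))**2 = (-9 + 8)**2 = (-1)**2 = 1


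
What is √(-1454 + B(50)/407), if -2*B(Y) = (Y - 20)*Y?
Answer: 4*I*√15072431/407 ≈ 38.156*I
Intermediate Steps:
B(Y) = -Y*(-20 + Y)/2 (B(Y) = -(Y - 20)*Y/2 = -(-20 + Y)*Y/2 = -Y*(-20 + Y)/2)
√(-1454 + B(50)/407) = √(-1454 + ((½)*50*(20 - 1*50))/407) = √(-1454 + ((½)*50*(20 - 50))*(1/407)) = √(-1454 + ((½)*50*(-30))*(1/407)) = √(-1454 - 750*1/407) = √(-1454 - 750/407) = √(-592528/407) = 4*I*√15072431/407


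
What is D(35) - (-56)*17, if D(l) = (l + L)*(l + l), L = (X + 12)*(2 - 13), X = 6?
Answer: -10458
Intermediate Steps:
L = -198 (L = (6 + 12)*(2 - 13) = 18*(-11) = -198)
D(l) = 2*l*(-198 + l) (D(l) = (l - 198)*(l + l) = (-198 + l)*(2*l) = 2*l*(-198 + l))
D(35) - (-56)*17 = 2*35*(-198 + 35) - (-56)*17 = 2*35*(-163) - 1*(-952) = -11410 + 952 = -10458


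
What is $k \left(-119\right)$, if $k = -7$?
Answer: $833$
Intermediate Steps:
$k \left(-119\right) = \left(-7\right) \left(-119\right) = 833$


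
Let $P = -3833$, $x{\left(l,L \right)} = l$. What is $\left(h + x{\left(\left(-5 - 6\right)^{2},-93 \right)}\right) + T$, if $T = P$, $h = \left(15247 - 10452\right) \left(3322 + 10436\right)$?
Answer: $65965898$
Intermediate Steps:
$h = 65969610$ ($h = 4795 \cdot 13758 = 65969610$)
$T = -3833$
$\left(h + x{\left(\left(-5 - 6\right)^{2},-93 \right)}\right) + T = \left(65969610 + \left(-5 - 6\right)^{2}\right) - 3833 = \left(65969610 + \left(-11\right)^{2}\right) - 3833 = \left(65969610 + 121\right) - 3833 = 65969731 - 3833 = 65965898$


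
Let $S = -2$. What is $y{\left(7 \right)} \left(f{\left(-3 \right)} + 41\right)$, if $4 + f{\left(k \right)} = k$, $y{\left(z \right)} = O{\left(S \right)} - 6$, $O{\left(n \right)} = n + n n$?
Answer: $-136$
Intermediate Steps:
$O{\left(n \right)} = n + n^{2}$
$y{\left(z \right)} = -4$ ($y{\left(z \right)} = - 2 \left(1 - 2\right) - 6 = \left(-2\right) \left(-1\right) - 6 = 2 - 6 = -4$)
$f{\left(k \right)} = -4 + k$
$y{\left(7 \right)} \left(f{\left(-3 \right)} + 41\right) = - 4 \left(\left(-4 - 3\right) + 41\right) = - 4 \left(-7 + 41\right) = \left(-4\right) 34 = -136$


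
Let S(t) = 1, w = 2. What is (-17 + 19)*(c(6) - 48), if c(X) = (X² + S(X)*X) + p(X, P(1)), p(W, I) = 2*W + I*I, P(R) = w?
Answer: 20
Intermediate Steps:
P(R) = 2
p(W, I) = I² + 2*W (p(W, I) = 2*W + I² = I² + 2*W)
c(X) = 4 + X² + 3*X (c(X) = (X² + 1*X) + (2² + 2*X) = (X² + X) + (4 + 2*X) = (X + X²) + (4 + 2*X) = 4 + X² + 3*X)
(-17 + 19)*(c(6) - 48) = (-17 + 19)*((4 + 6² + 3*6) - 48) = 2*((4 + 36 + 18) - 48) = 2*(58 - 48) = 2*10 = 20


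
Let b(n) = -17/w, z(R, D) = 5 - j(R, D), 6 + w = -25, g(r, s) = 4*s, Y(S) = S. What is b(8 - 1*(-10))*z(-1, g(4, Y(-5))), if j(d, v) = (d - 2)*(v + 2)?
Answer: -833/31 ≈ -26.871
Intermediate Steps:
w = -31 (w = -6 - 25 = -31)
j(d, v) = (-2 + d)*(2 + v)
z(R, D) = 9 - 2*R + 2*D - D*R (z(R, D) = 5 - (-4 - 2*D + 2*R + R*D) = 5 - (-4 - 2*D + 2*R + D*R) = 5 + (4 - 2*R + 2*D - D*R) = 9 - 2*R + 2*D - D*R)
b(n) = 17/31 (b(n) = -17/(-31) = -17*(-1/31) = 17/31)
b(8 - 1*(-10))*z(-1, g(4, Y(-5))) = 17*(9 - 2*(-1) + 2*(4*(-5)) - 1*4*(-5)*(-1))/31 = 17*(9 + 2 + 2*(-20) - 1*(-20)*(-1))/31 = 17*(9 + 2 - 40 - 20)/31 = (17/31)*(-49) = -833/31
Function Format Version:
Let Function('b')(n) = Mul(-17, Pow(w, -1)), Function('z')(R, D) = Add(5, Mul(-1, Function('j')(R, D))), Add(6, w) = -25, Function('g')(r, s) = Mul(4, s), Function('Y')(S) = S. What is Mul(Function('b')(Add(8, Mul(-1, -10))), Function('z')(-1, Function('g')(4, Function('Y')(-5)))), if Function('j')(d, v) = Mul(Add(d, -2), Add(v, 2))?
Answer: Rational(-833, 31) ≈ -26.871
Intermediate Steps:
w = -31 (w = Add(-6, -25) = -31)
Function('j')(d, v) = Mul(Add(-2, d), Add(2, v))
Function('z')(R, D) = Add(9, Mul(-2, R), Mul(2, D), Mul(-1, D, R)) (Function('z')(R, D) = Add(5, Mul(-1, Add(-4, Mul(-2, D), Mul(2, R), Mul(R, D)))) = Add(5, Mul(-1, Add(-4, Mul(-2, D), Mul(2, R), Mul(D, R)))) = Add(5, Add(4, Mul(-2, R), Mul(2, D), Mul(-1, D, R))) = Add(9, Mul(-2, R), Mul(2, D), Mul(-1, D, R)))
Function('b')(n) = Rational(17, 31) (Function('b')(n) = Mul(-17, Pow(-31, -1)) = Mul(-17, Rational(-1, 31)) = Rational(17, 31))
Mul(Function('b')(Add(8, Mul(-1, -10))), Function('z')(-1, Function('g')(4, Function('Y')(-5)))) = Mul(Rational(17, 31), Add(9, Mul(-2, -1), Mul(2, Mul(4, -5)), Mul(-1, Mul(4, -5), -1))) = Mul(Rational(17, 31), Add(9, 2, Mul(2, -20), Mul(-1, -20, -1))) = Mul(Rational(17, 31), Add(9, 2, -40, -20)) = Mul(Rational(17, 31), -49) = Rational(-833, 31)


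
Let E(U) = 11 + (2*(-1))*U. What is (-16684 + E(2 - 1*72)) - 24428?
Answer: -40961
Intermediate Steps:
E(U) = 11 - 2*U
(-16684 + E(2 - 1*72)) - 24428 = (-16684 + (11 - 2*(2 - 1*72))) - 24428 = (-16684 + (11 - 2*(2 - 72))) - 24428 = (-16684 + (11 - 2*(-70))) - 24428 = (-16684 + (11 + 140)) - 24428 = (-16684 + 151) - 24428 = -16533 - 24428 = -40961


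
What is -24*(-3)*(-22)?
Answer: -1584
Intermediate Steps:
-24*(-3)*(-22) = 72*(-22) = -1584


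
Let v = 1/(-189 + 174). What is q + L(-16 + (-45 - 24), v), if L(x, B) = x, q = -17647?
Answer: -17732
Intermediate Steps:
v = -1/15 (v = 1/(-15) = -1/15 ≈ -0.066667)
q + L(-16 + (-45 - 24), v) = -17647 + (-16 + (-45 - 24)) = -17647 + (-16 - 69) = -17647 - 85 = -17732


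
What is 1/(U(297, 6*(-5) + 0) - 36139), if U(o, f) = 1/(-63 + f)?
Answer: -93/3360928 ≈ -2.7671e-5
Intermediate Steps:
1/(U(297, 6*(-5) + 0) - 36139) = 1/(1/(-63 + (6*(-5) + 0)) - 36139) = 1/(1/(-63 + (-30 + 0)) - 36139) = 1/(1/(-63 - 30) - 36139) = 1/(1/(-93) - 36139) = 1/(-1/93 - 36139) = 1/(-3360928/93) = -93/3360928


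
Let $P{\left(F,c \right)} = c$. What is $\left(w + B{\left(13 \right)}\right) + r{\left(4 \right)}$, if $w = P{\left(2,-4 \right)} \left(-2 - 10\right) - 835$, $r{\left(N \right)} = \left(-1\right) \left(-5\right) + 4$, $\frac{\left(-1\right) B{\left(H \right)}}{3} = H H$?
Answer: $-1285$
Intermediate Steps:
$B{\left(H \right)} = - 3 H^{2}$ ($B{\left(H \right)} = - 3 H H = - 3 H^{2}$)
$r{\left(N \right)} = 9$ ($r{\left(N \right)} = 5 + 4 = 9$)
$w = -787$ ($w = - 4 \left(-2 - 10\right) - 835 = \left(-4\right) \left(-12\right) - 835 = 48 - 835 = -787$)
$\left(w + B{\left(13 \right)}\right) + r{\left(4 \right)} = \left(-787 - 3 \cdot 13^{2}\right) + 9 = \left(-787 - 507\right) + 9 = -1294 + 9 = -1285$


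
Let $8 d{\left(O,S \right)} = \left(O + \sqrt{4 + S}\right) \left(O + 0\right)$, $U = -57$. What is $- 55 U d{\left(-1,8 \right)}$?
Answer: $\frac{3135}{8} - \frac{3135 \sqrt{3}}{4} \approx -965.62$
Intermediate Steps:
$d{\left(O,S \right)} = \frac{O \left(O + \sqrt{4 + S}\right)}{8}$ ($d{\left(O,S \right)} = \frac{\left(O + \sqrt{4 + S}\right) \left(O + 0\right)}{8} = \frac{\left(O + \sqrt{4 + S}\right) O}{8} = \frac{O \left(O + \sqrt{4 + S}\right)}{8}$)
$- 55 U d{\left(-1,8 \right)} = \left(-55\right) \left(-57\right) \frac{1}{8} \left(-1\right) \left(-1 + \sqrt{4 + 8}\right) = 3135 \cdot \frac{1}{8} \left(-1\right) \left(-1 + \sqrt{12}\right) = 3135 \cdot \frac{1}{8} \left(-1\right) \left(-1 + 2 \sqrt{3}\right) = 3135 \left(\frac{1}{8} - \frac{\sqrt{3}}{4}\right) = \frac{3135}{8} - \frac{3135 \sqrt{3}}{4}$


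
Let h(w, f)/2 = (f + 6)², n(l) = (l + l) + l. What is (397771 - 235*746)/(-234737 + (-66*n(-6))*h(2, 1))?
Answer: -222461/118313 ≈ -1.8803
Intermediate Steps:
n(l) = 3*l (n(l) = 2*l + l = 3*l)
h(w, f) = 2*(6 + f)² (h(w, f) = 2*(f + 6)² = 2*(6 + f)²)
(397771 - 235*746)/(-234737 + (-66*n(-6))*h(2, 1)) = (397771 - 235*746)/(-234737 + (-198*(-6))*(2*(6 + 1)²)) = (397771 - 175310)/(-234737 + (-66*(-18))*(2*7²)) = 222461/(-234737 + 1188*(2*49)) = 222461/(-234737 + 1188*98) = 222461/(-234737 + 116424) = 222461/(-118313) = 222461*(-1/118313) = -222461/118313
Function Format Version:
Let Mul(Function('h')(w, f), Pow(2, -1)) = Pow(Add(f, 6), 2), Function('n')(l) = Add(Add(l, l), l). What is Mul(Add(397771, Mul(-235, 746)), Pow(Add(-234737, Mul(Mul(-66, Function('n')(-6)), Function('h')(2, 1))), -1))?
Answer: Rational(-222461, 118313) ≈ -1.8803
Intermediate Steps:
Function('n')(l) = Mul(3, l) (Function('n')(l) = Add(Mul(2, l), l) = Mul(3, l))
Function('h')(w, f) = Mul(2, Pow(Add(6, f), 2)) (Function('h')(w, f) = Mul(2, Pow(Add(f, 6), 2)) = Mul(2, Pow(Add(6, f), 2)))
Mul(Add(397771, Mul(-235, 746)), Pow(Add(-234737, Mul(Mul(-66, Function('n')(-6)), Function('h')(2, 1))), -1)) = Mul(Add(397771, Mul(-235, 746)), Pow(Add(-234737, Mul(Mul(-66, Mul(3, -6)), Mul(2, Pow(Add(6, 1), 2)))), -1)) = Mul(Add(397771, -175310), Pow(Add(-234737, Mul(Mul(-66, -18), Mul(2, Pow(7, 2)))), -1)) = Mul(222461, Pow(Add(-234737, Mul(1188, Mul(2, 49))), -1)) = Mul(222461, Pow(Add(-234737, Mul(1188, 98)), -1)) = Mul(222461, Pow(Add(-234737, 116424), -1)) = Mul(222461, Pow(-118313, -1)) = Mul(222461, Rational(-1, 118313)) = Rational(-222461, 118313)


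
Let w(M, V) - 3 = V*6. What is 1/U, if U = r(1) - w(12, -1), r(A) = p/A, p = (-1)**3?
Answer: 1/2 ≈ 0.50000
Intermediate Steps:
p = -1
w(M, V) = 3 + 6*V (w(M, V) = 3 + V*6 = 3 + 6*V)
r(A) = -1/A
U = 2 (U = -1/1 - (3 + 6*(-1)) = -1*1 - (3 - 6) = -1 - 1*(-3) = -1 + 3 = 2)
1/U = 1/2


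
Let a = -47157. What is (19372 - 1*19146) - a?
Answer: 47383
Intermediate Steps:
(19372 - 1*19146) - a = (19372 - 1*19146) - 1*(-47157) = (19372 - 19146) + 47157 = 226 + 47157 = 47383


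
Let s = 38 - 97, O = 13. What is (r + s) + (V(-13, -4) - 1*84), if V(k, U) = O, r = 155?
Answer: 25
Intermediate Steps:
V(k, U) = 13
s = -59
(r + s) + (V(-13, -4) - 1*84) = (155 - 59) + (13 - 1*84) = 96 + (13 - 84) = 96 - 71 = 25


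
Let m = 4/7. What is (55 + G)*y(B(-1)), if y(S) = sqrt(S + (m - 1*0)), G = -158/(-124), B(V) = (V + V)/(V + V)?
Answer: 3489*sqrt(77)/434 ≈ 70.543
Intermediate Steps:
m = 4/7 (m = 4*(1/7) = 4/7 ≈ 0.57143)
B(V) = 1 (B(V) = (2*V)/((2*V)) = (2*V)*(1/(2*V)) = 1)
G = 79/62 (G = -158*(-1/124) = 79/62 ≈ 1.2742)
y(S) = sqrt(4/7 + S) (y(S) = sqrt(S + (4/7 - 1*0)) = sqrt(S + (4/7 + 0)) = sqrt(S + 4/7) = sqrt(4/7 + S))
(55 + G)*y(B(-1)) = (55 + 79/62)*(sqrt(28 + 49*1)/7) = 3489*(sqrt(28 + 49)/7)/62 = 3489*(sqrt(77)/7)/62 = 3489*sqrt(77)/434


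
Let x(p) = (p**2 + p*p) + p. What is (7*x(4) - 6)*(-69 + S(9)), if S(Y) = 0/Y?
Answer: -16974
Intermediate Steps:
S(Y) = 0
x(p) = p + 2*p**2 (x(p) = (p**2 + p**2) + p = 2*p**2 + p = p + 2*p**2)
(7*x(4) - 6)*(-69 + S(9)) = (7*(4*(1 + 2*4)) - 6)*(-69 + 0) = (7*(4*(1 + 8)) - 6)*(-69) = (7*(4*9) - 6)*(-69) = (7*36 - 6)*(-69) = (252 - 6)*(-69) = 246*(-69) = -16974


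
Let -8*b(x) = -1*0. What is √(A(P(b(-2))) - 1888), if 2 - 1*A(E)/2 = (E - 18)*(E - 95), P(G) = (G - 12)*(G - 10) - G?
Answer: 6*I*√194 ≈ 83.57*I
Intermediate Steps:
b(x) = 0 (b(x) = -(-1)*0/8 = -⅛*0 = 0)
P(G) = -G + (-12 + G)*(-10 + G) (P(G) = (-12 + G)*(-10 + G) - G = -G + (-12 + G)*(-10 + G))
A(E) = 4 - 2*(-95 + E)*(-18 + E) (A(E) = 4 - 2*(E - 18)*(E - 95) = 4 - 2*(-18 + E)*(-95 + E) = 4 - 2*(-95 + E)*(-18 + E))
√(A(P(b(-2))) - 1888) = √((-3416 - 2*(120 + 0² - 23*0)² + 226*(120 + 0² - 23*0)) - 1888) = √((-3416 - 2*(120 + 0 + 0)² + 226*(120 + 0 + 0)) - 1888) = √((-3416 - 2*120² + 226*120) - 1888) = √((-3416 - 2*14400 + 27120) - 1888) = √((-3416 - 28800 + 27120) - 1888) = √(-5096 - 1888) = √(-6984) = 6*I*√194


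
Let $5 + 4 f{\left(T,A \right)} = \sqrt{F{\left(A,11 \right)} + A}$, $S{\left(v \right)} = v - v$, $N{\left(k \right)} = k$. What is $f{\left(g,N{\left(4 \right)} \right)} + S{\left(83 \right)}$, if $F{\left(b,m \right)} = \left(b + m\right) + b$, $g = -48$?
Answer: $- \frac{5}{4} + \frac{\sqrt{23}}{4} \approx -0.051042$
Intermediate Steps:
$S{\left(v \right)} = 0$
$F{\left(b,m \right)} = m + 2 b$
$f{\left(T,A \right)} = - \frac{5}{4} + \frac{\sqrt{11 + 3 A}}{4}$ ($f{\left(T,A \right)} = - \frac{5}{4} + \frac{\sqrt{\left(11 + 2 A\right) + A}}{4} = - \frac{5}{4} + \frac{\sqrt{11 + 3 A}}{4}$)
$f{\left(g,N{\left(4 \right)} \right)} + S{\left(83 \right)} = \left(- \frac{5}{4} + \frac{\sqrt{11 + 3 \cdot 4}}{4}\right) + 0 = \left(- \frac{5}{4} + \frac{\sqrt{11 + 12}}{4}\right) + 0 = \left(- \frac{5}{4} + \frac{\sqrt{23}}{4}\right) + 0 = - \frac{5}{4} + \frac{\sqrt{23}}{4}$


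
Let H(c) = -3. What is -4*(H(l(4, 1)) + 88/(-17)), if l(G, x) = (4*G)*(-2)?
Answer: 556/17 ≈ 32.706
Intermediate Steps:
l(G, x) = -8*G
-4*(H(l(4, 1)) + 88/(-17)) = -4*(-3 + 88/(-17)) = -4*(-3 + 88*(-1/17)) = -4*(-3 - 88/17) = -4*(-139/17) = 556/17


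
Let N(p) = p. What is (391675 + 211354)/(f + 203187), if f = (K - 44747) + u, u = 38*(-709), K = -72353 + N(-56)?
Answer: 603029/59089 ≈ 10.205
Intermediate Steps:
K = -72409 (K = -72353 - 56 = -72409)
u = -26942
f = -144098 (f = (-72409 - 44747) - 26942 = -117156 - 26942 = -144098)
(391675 + 211354)/(f + 203187) = (391675 + 211354)/(-144098 + 203187) = 603029/59089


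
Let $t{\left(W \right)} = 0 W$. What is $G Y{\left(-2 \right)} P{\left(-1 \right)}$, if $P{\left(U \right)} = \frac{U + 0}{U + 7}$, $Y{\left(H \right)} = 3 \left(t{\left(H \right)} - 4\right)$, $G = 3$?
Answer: $6$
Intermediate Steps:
$t{\left(W \right)} = 0$
$Y{\left(H \right)} = -12$ ($Y{\left(H \right)} = 3 \left(0 - 4\right) = 3 \left(-4\right) = -12$)
$P{\left(U \right)} = \frac{U}{7 + U}$
$G Y{\left(-2 \right)} P{\left(-1 \right)} = 3 \left(-12\right) \left(- \frac{1}{7 - 1}\right) = - 36 \left(- \frac{1}{6}\right) = - 36 \left(\left(-1\right) \frac{1}{6}\right) = \left(-36\right) \left(- \frac{1}{6}\right) = 6$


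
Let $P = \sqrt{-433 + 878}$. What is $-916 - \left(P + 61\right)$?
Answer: $-977 - \sqrt{445} \approx -998.09$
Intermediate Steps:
$P = \sqrt{445} \approx 21.095$
$-916 - \left(P + 61\right) = -916 - \left(\sqrt{445} + 61\right) = -916 - \left(61 + \sqrt{445}\right) = -977 - \sqrt{445}$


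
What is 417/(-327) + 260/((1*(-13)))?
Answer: -2319/109 ≈ -21.275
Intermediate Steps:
417/(-327) + 260/((1*(-13))) = 417*(-1/327) + 260/(-13) = -139/109 + 260*(-1/13) = -139/109 - 20 = -2319/109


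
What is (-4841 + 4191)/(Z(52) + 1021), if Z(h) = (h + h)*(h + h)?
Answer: -650/11837 ≈ -0.054913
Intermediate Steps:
Z(h) = 4*h**2 (Z(h) = (2*h)*(2*h) = 4*h**2)
(-4841 + 4191)/(Z(52) + 1021) = (-4841 + 4191)/(4*52**2 + 1021) = -650/(4*2704 + 1021) = -650/(10816 + 1021) = -650/11837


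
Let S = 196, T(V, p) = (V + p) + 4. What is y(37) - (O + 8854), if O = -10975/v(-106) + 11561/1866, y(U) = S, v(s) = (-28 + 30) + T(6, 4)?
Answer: -119099437/14928 ≈ -7978.3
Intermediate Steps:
T(V, p) = 4 + V + p
v(s) = 16 (v(s) = (-28 + 30) + (4 + 6 + 4) = 2 + 14 = 16)
y(U) = 196
O = -10147187/14928 (O = -10975/16 + 11561/1866 = -10147187/14928 ≈ -679.74)
y(37) - (O + 8854) = 196 - (-10147187/14928 + 8854) = 196 - 1*122025325/14928 = 196 - 122025325/14928 = -119099437/14928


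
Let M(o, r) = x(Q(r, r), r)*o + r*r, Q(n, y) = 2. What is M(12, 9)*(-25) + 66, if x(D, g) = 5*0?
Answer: -1959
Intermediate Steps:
x(D, g) = 0
M(o, r) = r² (M(o, r) = 0*o + r*r = 0 + r² = r²)
M(12, 9)*(-25) + 66 = 9²*(-25) + 66 = 81*(-25) + 66 = -2025 + 66 = -1959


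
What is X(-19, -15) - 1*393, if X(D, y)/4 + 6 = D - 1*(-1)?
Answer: -489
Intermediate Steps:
X(D, y) = -20 + 4*D (X(D, y) = -24 + 4*(D - 1*(-1)) = -24 + 4*(D + 1) = -24 + 4*(1 + D) = -24 + (4 + 4*D) = -20 + 4*D)
X(-19, -15) - 1*393 = (-20 + 4*(-19)) - 1*393 = (-20 - 76) - 393 = -96 - 393 = -489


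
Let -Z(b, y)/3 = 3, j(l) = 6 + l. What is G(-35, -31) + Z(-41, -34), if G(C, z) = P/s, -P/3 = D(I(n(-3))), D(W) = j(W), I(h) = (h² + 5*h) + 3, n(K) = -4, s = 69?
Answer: -212/23 ≈ -9.2174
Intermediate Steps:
I(h) = 3 + h² + 5*h
D(W) = 6 + W
P = -15 (P = -3*(6 + (3 + (-4)² + 5*(-4))) = -3*(6 + (3 + 16 - 20)) = -3*(6 - 1) = -3*5 = -15)
Z(b, y) = -9 (Z(b, y) = -3*3 = -9)
G(C, z) = -5/23 (G(C, z) = -15/69 = -15*1/69 = -5/23)
G(-35, -31) + Z(-41, -34) = -5/23 - 9 = -212/23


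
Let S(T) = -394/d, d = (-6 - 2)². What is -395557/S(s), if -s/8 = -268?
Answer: 12657824/197 ≈ 64253.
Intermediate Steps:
s = 2144 (s = -8*(-268) = 2144)
d = 64 (d = (-8)² = 64)
S(T) = -197/32 (S(T) = -394/64 = -394*1/64 = -197/32)
-395557/S(s) = -395557/(-197/32) = -395557*(-32/197) = 12657824/197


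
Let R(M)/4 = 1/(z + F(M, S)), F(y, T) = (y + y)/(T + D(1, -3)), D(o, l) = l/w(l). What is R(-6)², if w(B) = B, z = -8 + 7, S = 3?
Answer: 1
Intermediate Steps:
z = -1
D(o, l) = 1 (D(o, l) = l/l = 1)
F(y, T) = 2*y/(1 + T) (F(y, T) = (y + y)/(T + 1) = (2*y)/(1 + T) = 2*y/(1 + T))
R(M) = 4/(-1 + M/2) (R(M) = 4/(-1 + 2*M/(1 + 3)) = 4/(-1 + 2*M/4) = 4/(-1 + 2*M*(¼)) = 4/(-1 + M/2))
R(-6)² = (8/(-2 - 6))² = (8/(-8))² = (8*(-⅛))² = (-1)² = 1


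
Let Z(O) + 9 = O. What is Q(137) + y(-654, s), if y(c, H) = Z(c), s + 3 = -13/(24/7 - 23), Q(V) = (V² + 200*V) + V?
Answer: 45643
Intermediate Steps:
Z(O) = -9 + O
Q(V) = V² + 201*V
s = -320/137 (s = -3 - 13/(24/7 - 23) = -3 - 13/(-137/7) = -3 - 7/137*(-13) = -3 + 91/137 = -320/137 ≈ -2.3358)
y(c, H) = -9 + c
Q(137) + y(-654, s) = 137*(201 + 137) + (-9 - 654) = 137*338 - 663 = 46306 - 663 = 45643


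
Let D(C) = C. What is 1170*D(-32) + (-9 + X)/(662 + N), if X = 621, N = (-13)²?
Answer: -10370676/277 ≈ -37439.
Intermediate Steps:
N = 169
1170*D(-32) + (-9 + X)/(662 + N) = 1170*(-32) + (-9 + 621)/(662 + 169) = -37440 + 612/831 = -37440 + 612*(1/831) = -37440 + 204/277 = -10370676/277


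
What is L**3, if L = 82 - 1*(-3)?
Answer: 614125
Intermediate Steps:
L = 85 (L = 82 + 3 = 85)
L**3 = 85**3 = 614125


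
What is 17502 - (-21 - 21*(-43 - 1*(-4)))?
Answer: 16704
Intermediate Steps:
17502 - (-21 - 21*(-43 - 1*(-4))) = 17502 - (-21 - 21*(-43 + 4)) = 17502 - (-21 - 21*(-39)) = 17502 - (-21 + 819) = 17502 - 1*798 = 17502 - 798 = 16704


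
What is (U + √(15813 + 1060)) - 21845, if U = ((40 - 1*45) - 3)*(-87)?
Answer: -21149 + √16873 ≈ -21019.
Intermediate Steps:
U = 696 (U = ((40 - 45) - 3)*(-87) = (-5 - 3)*(-87) = -8*(-87) = 696)
(U + √(15813 + 1060)) - 21845 = (696 + √(15813 + 1060)) - 21845 = (696 + √16873) - 21845 = -21149 + √16873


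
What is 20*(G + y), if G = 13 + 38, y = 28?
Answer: 1580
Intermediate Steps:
G = 51
20*(G + y) = 20*(51 + 28) = 20*79 = 1580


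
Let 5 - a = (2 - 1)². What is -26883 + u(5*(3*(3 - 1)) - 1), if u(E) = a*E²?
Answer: -23519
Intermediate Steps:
a = 4 (a = 5 - (2 - 1)² = 5 - 1*1² = 5 - 1*1 = 5 - 1 = 4)
u(E) = 4*E²
-26883 + u(5*(3*(3 - 1)) - 1) = -26883 + 4*(5*(3*(3 - 1)) - 1)² = -26883 + 4*(5*(3*2) - 1)² = -26883 + 4*(5*6 - 1)² = -26883 + 4*(30 - 1)² = -26883 + 4*29² = -26883 + 4*841 = -26883 + 3364 = -23519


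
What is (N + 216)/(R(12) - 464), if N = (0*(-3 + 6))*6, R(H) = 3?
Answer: -216/461 ≈ -0.46855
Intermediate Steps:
N = 0 (N = (0*3)*6 = 0*6 = 0)
(N + 216)/(R(12) - 464) = (0 + 216)/(3 - 464) = 216/(-461) = 216*(-1/461) = -216/461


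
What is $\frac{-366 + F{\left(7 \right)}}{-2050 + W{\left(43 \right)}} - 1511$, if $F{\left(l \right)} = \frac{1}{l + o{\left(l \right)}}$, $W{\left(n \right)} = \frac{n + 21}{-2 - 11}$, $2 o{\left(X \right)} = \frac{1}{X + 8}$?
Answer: $- \frac{4257990323}{2818327} \approx -1510.8$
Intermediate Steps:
$o{\left(X \right)} = \frac{1}{2 \left(8 + X\right)}$ ($o{\left(X \right)} = \frac{1}{2 \left(X + 8\right)} = \frac{1}{2 \left(8 + X\right)}$)
$W{\left(n \right)} = - \frac{21}{13} - \frac{n}{13}$ ($W{\left(n \right)} = \frac{21 + n}{-13} = \left(21 + n\right) \left(- \frac{1}{13}\right) = - \frac{21}{13} - \frac{n}{13}$)
$F{\left(l \right)} = \frac{1}{l + \frac{1}{2 \left(8 + l\right)}}$
$\frac{-366 + F{\left(7 \right)}}{-2050 + W{\left(43 \right)}} - 1511 = \frac{-366 + \frac{2 \left(8 + 7\right)}{1 + 2 \cdot 7 \left(8 + 7\right)}}{-2050 - \frac{64}{13}} - 1511 = \frac{-366 + 2 \frac{1}{1 + 2 \cdot 7 \cdot 15} \cdot 15}{-2050 - \frac{64}{13}} - 1511 = \frac{-366 + 2 \frac{1}{1 + 210} \cdot 15}{-2050 - \frac{64}{13}} - 1511 = \frac{-366 + 2 \cdot \frac{1}{211} \cdot 15}{- \frac{26714}{13}} - 1511 = \left(-366 + 2 \cdot \frac{1}{211} \cdot 15\right) \left(- \frac{13}{26714}\right) - 1511 = \left(-366 + \frac{30}{211}\right) \left(- \frac{13}{26714}\right) - 1511 = \left(- \frac{77196}{211}\right) \left(- \frac{13}{26714}\right) - 1511 = \frac{501774}{2818327} - 1511 = - \frac{4257990323}{2818327}$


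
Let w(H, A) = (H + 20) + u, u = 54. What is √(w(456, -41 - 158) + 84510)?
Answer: 4*√5315 ≈ 291.62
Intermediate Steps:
w(H, A) = 74 + H (w(H, A) = (H + 20) + 54 = (20 + H) + 54 = 74 + H)
√(w(456, -41 - 158) + 84510) = √((74 + 456) + 84510) = √(530 + 84510) = √85040 = 4*√5315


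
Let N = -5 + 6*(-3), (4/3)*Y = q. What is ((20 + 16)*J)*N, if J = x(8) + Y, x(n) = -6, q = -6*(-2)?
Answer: -2484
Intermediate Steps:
q = 12
Y = 9 (Y = (¾)*12 = 9)
N = -23 (N = -5 - 18 = -23)
J = 3 (J = -6 + 9 = 3)
((20 + 16)*J)*N = ((20 + 16)*3)*(-23) = (36*3)*(-23) = 108*(-23) = -2484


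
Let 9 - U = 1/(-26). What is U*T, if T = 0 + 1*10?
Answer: 1175/13 ≈ 90.385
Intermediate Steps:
U = 235/26 (U = 9 - 1/(-26) = 9 - 1*(-1/26) = 9 + 1/26 = 235/26 ≈ 9.0385)
T = 10 (T = 0 + 10 = 10)
U*T = (235/26)*10 = 1175/13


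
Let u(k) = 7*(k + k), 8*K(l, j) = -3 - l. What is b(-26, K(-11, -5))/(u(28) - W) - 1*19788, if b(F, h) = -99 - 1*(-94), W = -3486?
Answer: -76737869/3878 ≈ -19788.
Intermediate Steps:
K(l, j) = -3/8 - l/8 (K(l, j) = (-3 - l)/8 = -3/8 - l/8)
u(k) = 14*k (u(k) = 7*(2*k) = 14*k)
b(F, h) = -5 (b(F, h) = -99 + 94 = -5)
b(-26, K(-11, -5))/(u(28) - W) - 1*19788 = -5/(14*28 - 1*(-3486)) - 1*19788 = -5/(392 + 3486) - 19788 = -5/3878 - 19788 = -76737869/3878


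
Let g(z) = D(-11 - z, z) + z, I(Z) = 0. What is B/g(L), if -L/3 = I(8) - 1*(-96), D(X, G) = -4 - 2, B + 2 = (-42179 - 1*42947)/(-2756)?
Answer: -13269/135044 ≈ -0.098257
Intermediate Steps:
B = 39807/1378 (B = -2 + (-42179 - 1*42947)/(-2756) = -2 + (-42179 - 42947)*(-1/2756) = -2 - 85126*(-1/2756) = -2 + 42563/1378 = 39807/1378 ≈ 28.888)
D(X, G) = -6
L = -288 (L = -3*(0 - 1*(-96)) = -3*(0 + 96) = -3*96 = -288)
g(z) = -6 + z
B/g(L) = 39807/(1378*(-6 - 288)) = (39807/1378)/(-294) = (39807/1378)*(-1/294) = -13269/135044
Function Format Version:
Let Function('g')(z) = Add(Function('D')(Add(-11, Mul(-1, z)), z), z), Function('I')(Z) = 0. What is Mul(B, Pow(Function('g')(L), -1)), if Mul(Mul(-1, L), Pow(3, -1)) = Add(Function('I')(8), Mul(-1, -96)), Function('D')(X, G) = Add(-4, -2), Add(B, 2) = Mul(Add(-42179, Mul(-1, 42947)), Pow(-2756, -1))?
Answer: Rational(-13269, 135044) ≈ -0.098257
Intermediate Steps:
B = Rational(39807, 1378) (B = Add(-2, Mul(Add(-42179, Mul(-1, 42947)), Pow(-2756, -1))) = Add(-2, Mul(Add(-42179, -42947), Rational(-1, 2756))) = Add(-2, Mul(-85126, Rational(-1, 2756))) = Add(-2, Rational(42563, 1378)) = Rational(39807, 1378) ≈ 28.888)
Function('D')(X, G) = -6
L = -288 (L = Mul(-3, Add(0, Mul(-1, -96))) = Mul(-3, Add(0, 96)) = Mul(-3, 96) = -288)
Function('g')(z) = Add(-6, z)
Mul(B, Pow(Function('g')(L), -1)) = Mul(Rational(39807, 1378), Pow(Add(-6, -288), -1)) = Mul(Rational(39807, 1378), Pow(-294, -1)) = Mul(Rational(39807, 1378), Rational(-1, 294)) = Rational(-13269, 135044)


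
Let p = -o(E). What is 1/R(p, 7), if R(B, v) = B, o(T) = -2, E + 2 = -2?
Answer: ½ ≈ 0.50000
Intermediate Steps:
E = -4 (E = -2 - 2 = -4)
p = 2 (p = -1*(-2) = 2)
1/R(p, 7) = 1/2 = ½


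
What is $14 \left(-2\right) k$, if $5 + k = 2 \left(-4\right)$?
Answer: $364$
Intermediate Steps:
$k = -13$ ($k = -5 + 2 \left(-4\right) = -5 - 8 = -13$)
$14 \left(-2\right) k = 14 \left(-2\right) \left(-13\right) = \left(-28\right) \left(-13\right) = 364$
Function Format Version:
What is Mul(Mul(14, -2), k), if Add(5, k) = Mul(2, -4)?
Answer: 364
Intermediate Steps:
k = -13 (k = Add(-5, Mul(2, -4)) = Add(-5, -8) = -13)
Mul(Mul(14, -2), k) = Mul(Mul(14, -2), -13) = Mul(-28, -13) = 364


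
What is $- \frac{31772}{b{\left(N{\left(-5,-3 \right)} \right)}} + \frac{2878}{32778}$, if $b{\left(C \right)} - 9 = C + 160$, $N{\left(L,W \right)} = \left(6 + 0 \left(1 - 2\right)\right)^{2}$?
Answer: $- \frac{520416313}{3359745} \approx -154.9$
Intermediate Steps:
$N{\left(L,W \right)} = 36$ ($N{\left(L,W \right)} = \left(6 + 0 \left(-1\right)\right)^{2} = \left(6 + 0\right)^{2} = 6^{2} = 36$)
$b{\left(C \right)} = 169 + C$ ($b{\left(C \right)} = 9 + \left(C + 160\right) = 9 + \left(160 + C\right) = 169 + C$)
$- \frac{31772}{b{\left(N{\left(-5,-3 \right)} \right)}} + \frac{2878}{32778} = - \frac{31772}{169 + 36} + \frac{2878}{32778} = - \frac{31772}{205} + 2878 \cdot \frac{1}{32778} = \left(-31772\right) \frac{1}{205} + \frac{1439}{16389} = - \frac{31772}{205} + \frac{1439}{16389} = - \frac{520416313}{3359745}$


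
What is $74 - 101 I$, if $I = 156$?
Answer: $-15682$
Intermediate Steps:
$74 - 101 I = 74 - 15756 = -15682$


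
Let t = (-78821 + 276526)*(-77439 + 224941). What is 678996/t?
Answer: 339498/14580941455 ≈ 2.3284e-5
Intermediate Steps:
t = 29161882910 (t = 197705*147502 = 29161882910)
678996/t = 678996/29161882910 = 678996*(1/29161882910) = 339498/14580941455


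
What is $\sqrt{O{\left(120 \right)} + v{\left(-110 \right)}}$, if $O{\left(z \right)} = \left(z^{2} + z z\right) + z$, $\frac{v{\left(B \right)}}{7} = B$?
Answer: $5 \sqrt{1126} \approx 167.78$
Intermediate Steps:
$v{\left(B \right)} = 7 B$
$O{\left(z \right)} = z + 2 z^{2}$ ($O{\left(z \right)} = \left(z^{2} + z^{2}\right) + z = 2 z^{2} + z = z + 2 z^{2}$)
$\sqrt{O{\left(120 \right)} + v{\left(-110 \right)}} = \sqrt{120 \left(1 + 2 \cdot 120\right) + 7 \left(-110\right)} = \sqrt{120 \left(1 + 240\right) - 770} = \sqrt{120 \cdot 241 - 770} = \sqrt{28920 - 770} = \sqrt{28150} = 5 \sqrt{1126}$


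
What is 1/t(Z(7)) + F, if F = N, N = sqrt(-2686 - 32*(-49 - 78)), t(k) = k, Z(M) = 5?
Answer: 1/5 + sqrt(1378) ≈ 37.321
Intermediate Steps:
N = sqrt(1378) (N = sqrt(-2686 - 32*(-127)) = sqrt(-2686 + 4064) = sqrt(1378) ≈ 37.121)
F = sqrt(1378) ≈ 37.121
1/t(Z(7)) + F = 1/5 + sqrt(1378)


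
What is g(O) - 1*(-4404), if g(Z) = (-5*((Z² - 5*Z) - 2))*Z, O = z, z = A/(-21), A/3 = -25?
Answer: 1554072/343 ≈ 4530.8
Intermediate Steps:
A = -75 (A = 3*(-25) = -75)
z = 25/7 (z = -75/(-21) = -75*(-1/21) = 25/7 ≈ 3.5714)
O = 25/7 ≈ 3.5714
g(Z) = Z*(10 - 5*Z² + 25*Z) (g(Z) = (-5*(-2 + Z² - 5*Z))*Z = (10 - 5*Z² + 25*Z)*Z = Z*(10 - 5*Z² + 25*Z))
g(O) - 1*(-4404) = 5*(25/7)*(2 - (25/7)² + 5*(25/7)) - 1*(-4404) = 5*(25/7)*(2 - 1*625/49 + 125/7) + 4404 = 5*(25/7)*(2 - 625/49 + 125/7) + 4404 = 5*(25/7)*(348/49) + 4404 = 43500/343 + 4404 = 1554072/343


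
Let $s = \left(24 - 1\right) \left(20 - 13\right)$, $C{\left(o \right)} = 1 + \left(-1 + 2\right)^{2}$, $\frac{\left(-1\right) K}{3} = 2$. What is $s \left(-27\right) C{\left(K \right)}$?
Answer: $-8694$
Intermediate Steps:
$K = -6$ ($K = \left(-3\right) 2 = -6$)
$C{\left(o \right)} = 2$ ($C{\left(o \right)} = 1 + 1^{2} = 1 + 1 = 2$)
$s = 161$ ($s = 23 \cdot 7 = 161$)
$s \left(-27\right) C{\left(K \right)} = 161 \left(-27\right) 2 = \left(-4347\right) 2 = -8694$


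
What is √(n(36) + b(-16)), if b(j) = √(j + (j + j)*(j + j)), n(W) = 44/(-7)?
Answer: 2*√(-77 + 147*√7)/7 ≈ 5.0461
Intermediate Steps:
n(W) = -44/7 (n(W) = 44*(-⅐) = -44/7)
b(j) = √(j + 4*j²) (b(j) = √(j + (2*j)*(2*j)) = √(j + 4*j²))
√(n(36) + b(-16)) = √(-44/7 + √(-16*(1 + 4*(-16)))) = √(-44/7 + √(-16*(1 - 64))) = √(-44/7 + √(-16*(-63))) = √(-44/7 + √1008) = √(-44/7 + 12*√7)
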